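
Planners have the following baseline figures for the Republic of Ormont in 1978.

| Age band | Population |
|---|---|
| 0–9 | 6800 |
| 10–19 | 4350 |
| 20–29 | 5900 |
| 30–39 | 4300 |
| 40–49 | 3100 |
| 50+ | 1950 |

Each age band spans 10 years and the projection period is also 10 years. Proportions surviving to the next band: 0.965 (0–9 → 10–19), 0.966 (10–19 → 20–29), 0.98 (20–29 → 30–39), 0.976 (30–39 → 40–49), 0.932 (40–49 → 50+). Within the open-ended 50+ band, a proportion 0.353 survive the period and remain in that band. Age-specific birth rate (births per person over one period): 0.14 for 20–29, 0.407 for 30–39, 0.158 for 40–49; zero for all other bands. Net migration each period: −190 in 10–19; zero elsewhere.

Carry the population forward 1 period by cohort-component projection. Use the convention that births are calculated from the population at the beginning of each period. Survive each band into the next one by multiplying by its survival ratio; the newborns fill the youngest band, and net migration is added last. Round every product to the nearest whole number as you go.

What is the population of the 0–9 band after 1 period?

3066

(Groups numbered youngest = 1 to oldest = 6.)
— Period 1 —
Births: 5900 × 0.14 = 826  |  4300 × 0.407 = 1750  |  3100 × 0.158 = 490 → total 3066
Group 2: 6800 × 0.965 = 6562
Group 3: 4350 × 0.966 = 4202
Group 4: 5900 × 0.98 = 5782
Group 5: 4300 × 0.976 = 4197
Group 6: 3100 × 0.932 + 1950 × 0.353 = 2889 + 688 = 3577
Net migration: Group 2 − 190 → 6372
Giving 3066 / 6372 / 4202 / 5782 / 4197 / 3577.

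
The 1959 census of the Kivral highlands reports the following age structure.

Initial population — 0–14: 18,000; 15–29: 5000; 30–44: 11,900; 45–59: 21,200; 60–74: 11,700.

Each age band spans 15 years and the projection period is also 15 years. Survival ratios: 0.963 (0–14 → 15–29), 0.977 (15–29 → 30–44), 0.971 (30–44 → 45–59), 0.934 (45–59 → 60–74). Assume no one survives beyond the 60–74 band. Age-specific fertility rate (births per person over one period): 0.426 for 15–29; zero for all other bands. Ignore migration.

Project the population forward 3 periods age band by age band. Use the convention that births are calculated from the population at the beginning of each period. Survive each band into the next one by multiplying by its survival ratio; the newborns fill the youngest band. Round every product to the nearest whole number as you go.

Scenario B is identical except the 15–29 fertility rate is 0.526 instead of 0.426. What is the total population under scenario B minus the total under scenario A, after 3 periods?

2599

Numbering the groups 1..5 from youngest to oldest:
After projecting period 1:
Births: 5000 × 0.426 = 2130
Group 2: 18000 × 0.963 = 17334
Group 3: 5000 × 0.977 = 4885
Group 4: 11900 × 0.971 = 11555
Group 5: 21200 × 0.934 = 19801
Giving 2130 / 17334 / 4885 / 11555 / 19801.
After projecting period 2:
Births: 17334 × 0.426 = 7384
Group 2: 2130 × 0.963 = 2051
Group 3: 17334 × 0.977 = 16935
Group 4: 4885 × 0.971 = 4743
Group 5: 11555 × 0.934 = 10792
Giving 7384 / 2051 / 16935 / 4743 / 10792.
After projecting period 3:
Births: 2051 × 0.426 = 874
Group 2: 7384 × 0.963 = 7111
Group 3: 2051 × 0.977 = 2004
Group 4: 16935 × 0.971 = 16444
Group 5: 4743 × 0.934 = 4430
Giving 874 / 7111 / 2004 / 16444 / 4430.
Scenario A total after 3 periods: 30863
Scenario B projection —
After projecting period 1:
Births: 5000 × 0.526 = 2630
Group 2: 18000 × 0.963 = 17334
Group 3: 5000 × 0.977 = 4885
Group 4: 11900 × 0.971 = 11555
Group 5: 21200 × 0.934 = 19801
Giving 2630 / 17334 / 4885 / 11555 / 19801.
After projecting period 2:
Births: 17334 × 0.526 = 9118
Group 2: 2630 × 0.963 = 2533
Group 3: 17334 × 0.977 = 16935
Group 4: 4885 × 0.971 = 4743
Group 5: 11555 × 0.934 = 10792
Giving 9118 / 2533 / 16935 / 4743 / 10792.
After projecting period 3:
Births: 2533 × 0.526 = 1332
Group 2: 9118 × 0.963 = 8781
Group 3: 2533 × 0.977 = 2475
Group 4: 16935 × 0.971 = 16444
Group 5: 4743 × 0.934 = 4430
Giving 1332 / 8781 / 2475 / 16444 / 4430.
Scenario B total after 3 periods: 33462
Difference B − A = 33462 − 30863 = 2599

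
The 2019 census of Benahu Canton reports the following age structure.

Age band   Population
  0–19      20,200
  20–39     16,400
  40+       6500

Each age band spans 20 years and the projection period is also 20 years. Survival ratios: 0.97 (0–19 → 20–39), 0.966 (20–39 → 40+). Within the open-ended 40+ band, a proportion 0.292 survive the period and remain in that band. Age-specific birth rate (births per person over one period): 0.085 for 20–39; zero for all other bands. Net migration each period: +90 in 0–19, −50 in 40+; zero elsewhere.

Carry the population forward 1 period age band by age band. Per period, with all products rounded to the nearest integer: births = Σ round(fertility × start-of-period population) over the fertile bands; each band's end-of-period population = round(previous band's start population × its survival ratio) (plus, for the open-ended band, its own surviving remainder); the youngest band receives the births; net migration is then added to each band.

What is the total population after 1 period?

38768

[period 1]
Births: 16400 * 0.085 = 1394
20–39: 20200 * 0.97 = 19594
40+: 16400 * 0.966 + 6500 * 0.292 = 15842 + 1898 = 17740
Net migration: 0–19 + 90 → 1484; 40+ − 50 → 17690
→ [1484, 19594, 17690]
Total after period 1: 1484 + 19594 + 17690 = 38768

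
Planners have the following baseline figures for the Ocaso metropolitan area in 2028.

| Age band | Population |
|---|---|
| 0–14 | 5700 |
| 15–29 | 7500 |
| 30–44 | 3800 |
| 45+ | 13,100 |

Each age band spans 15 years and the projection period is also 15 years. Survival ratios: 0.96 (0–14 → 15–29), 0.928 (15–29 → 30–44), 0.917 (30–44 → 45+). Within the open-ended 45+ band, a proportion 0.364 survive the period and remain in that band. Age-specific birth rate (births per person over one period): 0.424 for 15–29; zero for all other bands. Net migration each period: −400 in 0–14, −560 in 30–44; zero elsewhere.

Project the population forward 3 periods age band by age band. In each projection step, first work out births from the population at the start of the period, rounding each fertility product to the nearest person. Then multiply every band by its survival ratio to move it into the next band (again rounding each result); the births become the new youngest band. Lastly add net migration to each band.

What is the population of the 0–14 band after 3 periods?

732

Call the groups 1 to 4, youngest first.
Period 1:
Births: 7500 × 0.424 = 3180
Group 2: 5700 × 0.96 = 5472
Group 3: 7500 × 0.928 = 6960
Group 4: 3800 × 0.917 + 13100 × 0.364 = 3485 + 4768 = 8253
Net migration: Group 1 − 400 → 2780; Group 3 − 560 → 6400
End of period: [2780, 5472, 6400, 8253]
Period 2:
Births: 5472 × 0.424 = 2320
Group 2: 2780 × 0.96 = 2669
Group 3: 5472 × 0.928 = 5078
Group 4: 6400 × 0.917 + 8253 × 0.364 = 5869 + 3004 = 8873
Net migration: Group 1 − 400 → 1920; Group 3 − 560 → 4518
End of period: [1920, 2669, 4518, 8873]
Period 3:
Births: 2669 × 0.424 = 1132
Group 2: 1920 × 0.96 = 1843
Group 3: 2669 × 0.928 = 2477
Group 4: 4518 × 0.917 + 8873 × 0.364 = 4143 + 3230 = 7373
Net migration: Group 1 − 400 → 732; Group 3 − 560 → 1917
End of period: [732, 1843, 1917, 7373]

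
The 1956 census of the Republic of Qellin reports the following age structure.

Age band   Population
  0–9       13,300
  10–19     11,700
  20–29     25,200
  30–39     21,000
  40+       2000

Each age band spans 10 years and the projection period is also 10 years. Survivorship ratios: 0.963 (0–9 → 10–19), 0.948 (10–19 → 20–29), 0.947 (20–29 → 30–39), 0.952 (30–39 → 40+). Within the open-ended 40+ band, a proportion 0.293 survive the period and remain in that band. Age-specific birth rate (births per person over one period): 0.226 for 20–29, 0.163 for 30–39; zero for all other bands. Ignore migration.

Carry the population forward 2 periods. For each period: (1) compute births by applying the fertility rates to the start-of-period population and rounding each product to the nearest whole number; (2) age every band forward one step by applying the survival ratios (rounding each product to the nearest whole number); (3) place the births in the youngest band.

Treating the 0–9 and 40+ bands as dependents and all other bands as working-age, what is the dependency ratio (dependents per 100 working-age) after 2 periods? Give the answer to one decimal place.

(Groups numbered youngest = 1 to oldest = 5.)
— Period 1 —
Births: 25200 * 0.226 = 5695 ; 21000 * 0.163 = 3423 → 9118
Group 2: 13300 * 0.963 = 12808
Group 3: 11700 * 0.948 = 11092
Group 4: 25200 * 0.947 = 23864
Group 5: 21000 * 0.952 + 2000 * 0.293 = 19992 + 586 = 20578
Giving 9118 / 12808 / 11092 / 23864 / 20578.
— Period 2 —
Births: 11092 * 0.226 = 2507 ; 23864 * 0.163 = 3890 → 6397
Group 2: 9118 * 0.963 = 8781
Group 3: 12808 * 0.948 = 12142
Group 4: 11092 * 0.947 = 10504
Group 5: 23864 * 0.952 + 20578 * 0.293 = 22719 + 6029 = 28748
Giving 6397 / 8781 / 12142 / 10504 / 28748.
Dependents (band 0–9 + band 40+) = 6397 + 28748 = 35145; working-age = 31427; ratio = 35145/31427 × 100 = 111.8

111.8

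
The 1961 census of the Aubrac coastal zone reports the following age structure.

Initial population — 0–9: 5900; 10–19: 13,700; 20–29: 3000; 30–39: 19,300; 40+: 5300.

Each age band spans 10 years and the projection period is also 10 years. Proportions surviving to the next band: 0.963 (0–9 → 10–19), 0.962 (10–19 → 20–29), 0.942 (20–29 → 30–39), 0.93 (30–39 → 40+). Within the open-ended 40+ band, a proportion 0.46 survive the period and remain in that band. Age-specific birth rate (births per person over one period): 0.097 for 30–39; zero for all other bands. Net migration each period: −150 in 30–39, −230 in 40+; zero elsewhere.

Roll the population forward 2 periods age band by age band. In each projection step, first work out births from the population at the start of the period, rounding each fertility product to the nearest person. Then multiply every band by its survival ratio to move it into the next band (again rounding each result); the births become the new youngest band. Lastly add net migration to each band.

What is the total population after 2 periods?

[period 1]
Births: 19300 * 0.097 = 1872
10–19: 5900 * 0.963 = 5682
20–29: 13700 * 0.962 = 13179
30–39: 3000 * 0.942 = 2826
40+: 19300 * 0.93 + 5300 * 0.46 = 17949 + 2438 = 20387
Net migration: 30–39 − 150 → 2676; 40+ − 230 → 20157
Giving 1872 / 5682 / 13179 / 2676 / 20157.
[period 2]
Births: 2676 * 0.097 = 260
10–19: 1872 * 0.963 = 1803
20–29: 5682 * 0.962 = 5466
30–39: 13179 * 0.942 = 12415
40+: 2676 * 0.93 + 20157 * 0.46 = 2489 + 9272 = 11761
Net migration: 30–39 − 150 → 12265; 40+ − 230 → 11531
Giving 260 / 1803 / 5466 / 12265 / 11531.
Total after period 2: 260 + 1803 + 5466 + 12265 + 11531 = 31325

31325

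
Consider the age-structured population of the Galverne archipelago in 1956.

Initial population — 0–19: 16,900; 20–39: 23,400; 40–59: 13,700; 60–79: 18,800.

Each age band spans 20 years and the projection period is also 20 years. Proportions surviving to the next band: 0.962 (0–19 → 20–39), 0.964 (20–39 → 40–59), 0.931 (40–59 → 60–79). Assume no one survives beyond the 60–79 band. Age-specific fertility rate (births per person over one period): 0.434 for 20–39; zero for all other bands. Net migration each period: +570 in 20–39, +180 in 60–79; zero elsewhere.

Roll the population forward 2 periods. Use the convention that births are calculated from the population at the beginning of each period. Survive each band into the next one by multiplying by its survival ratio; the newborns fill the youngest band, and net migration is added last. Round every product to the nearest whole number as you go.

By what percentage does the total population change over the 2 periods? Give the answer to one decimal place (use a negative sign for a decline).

— Period 1 —
Births: 23400 * 0.434 = 10156
20–39: 16900 * 0.962 = 16258
40–59: 23400 * 0.964 = 22558
60–79: 13700 * 0.931 = 12755
Net migration: 20–39 + 570 → 16828; 60–79 + 180 → 12935
End of period: [10156, 16828, 22558, 12935]
— Period 2 —
Births: 16828 * 0.434 = 7303
20–39: 10156 * 0.962 = 9770
40–59: 16828 * 0.964 = 16222
60–79: 22558 * 0.931 = 21001
Net migration: 20–39 + 570 → 10340; 60–79 + 180 → 21181
End of period: [7303, 10340, 16222, 21181]
Total: 72800 → 55046; change = -17754; percentage change = -24.4%

-24.4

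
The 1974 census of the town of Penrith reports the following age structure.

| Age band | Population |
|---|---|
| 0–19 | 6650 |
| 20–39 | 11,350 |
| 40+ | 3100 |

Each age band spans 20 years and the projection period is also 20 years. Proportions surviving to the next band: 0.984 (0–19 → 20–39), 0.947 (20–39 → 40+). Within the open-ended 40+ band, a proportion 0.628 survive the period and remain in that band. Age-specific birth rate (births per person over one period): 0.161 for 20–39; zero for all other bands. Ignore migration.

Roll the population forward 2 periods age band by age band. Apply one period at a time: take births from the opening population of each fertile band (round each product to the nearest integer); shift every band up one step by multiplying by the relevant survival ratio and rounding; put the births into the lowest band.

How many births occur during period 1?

Numbering the groups 1..3 from youngest to oldest:
After projecting period 1:
Births: 11350 * 0.161 = 1827
Group 2: 6650 * 0.984 = 6544
Group 3: 11350 * 0.947 + 3100 * 0.628 = 10748 + 1947 = 12695
End of period: [1827, 6544, 12695]

1827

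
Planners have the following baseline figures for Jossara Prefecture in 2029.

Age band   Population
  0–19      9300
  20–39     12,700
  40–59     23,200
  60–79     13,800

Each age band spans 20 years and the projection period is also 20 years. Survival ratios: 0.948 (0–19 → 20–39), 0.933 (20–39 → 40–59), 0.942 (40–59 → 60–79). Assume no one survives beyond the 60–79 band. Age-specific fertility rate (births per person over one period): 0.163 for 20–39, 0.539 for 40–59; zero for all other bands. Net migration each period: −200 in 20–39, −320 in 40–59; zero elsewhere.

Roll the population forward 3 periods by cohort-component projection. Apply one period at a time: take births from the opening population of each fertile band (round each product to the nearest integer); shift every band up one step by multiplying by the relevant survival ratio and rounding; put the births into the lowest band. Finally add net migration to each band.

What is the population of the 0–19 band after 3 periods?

6381

— Period 1 —
Births: 12700 × 0.163 = 2070 ; 23200 × 0.539 = 12505 ⇒ total 14575
20–39: 9300 × 0.948 = 8816
40–59: 12700 × 0.933 = 11849
60–79: 23200 × 0.942 = 21854
Net migration: 20–39 − 200 → 8616; 40–59 − 320 → 11529
Population now: 0–19=14575, 20–39=8616, 40–59=11529, 60–79=21854
— Period 2 —
Births: 8616 × 0.163 = 1404 ; 11529 × 0.539 = 6214 ⇒ total 7618
20–39: 14575 × 0.948 = 13817
40–59: 8616 × 0.933 = 8039
60–79: 11529 × 0.942 = 10860
Net migration: 20–39 − 200 → 13617; 40–59 − 320 → 7719
Population now: 0–19=7618, 20–39=13617, 40–59=7719, 60–79=10860
— Period 3 —
Births: 13617 × 0.163 = 2220 ; 7719 × 0.539 = 4161 ⇒ total 6381
20–39: 7618 × 0.948 = 7222
40–59: 13617 × 0.933 = 12705
60–79: 7719 × 0.942 = 7271
Net migration: 20–39 − 200 → 7022; 40–59 − 320 → 12385
Population now: 0–19=6381, 20–39=7022, 40–59=12385, 60–79=7271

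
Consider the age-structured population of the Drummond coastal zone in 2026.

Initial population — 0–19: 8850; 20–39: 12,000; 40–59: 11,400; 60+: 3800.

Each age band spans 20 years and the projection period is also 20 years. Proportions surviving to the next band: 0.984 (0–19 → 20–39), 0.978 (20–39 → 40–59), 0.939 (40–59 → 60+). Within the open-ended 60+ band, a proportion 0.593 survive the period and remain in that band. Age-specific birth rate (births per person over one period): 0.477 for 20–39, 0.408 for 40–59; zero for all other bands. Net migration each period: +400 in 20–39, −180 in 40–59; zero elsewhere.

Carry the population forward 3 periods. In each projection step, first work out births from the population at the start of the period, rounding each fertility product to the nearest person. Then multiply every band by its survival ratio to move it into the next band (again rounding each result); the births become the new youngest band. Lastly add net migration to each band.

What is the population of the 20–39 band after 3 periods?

9315

After projecting period 1:
Births: 12000 × 0.477 = 5724, 11400 × 0.408 = 4651 — total 10375
20–39: 8850 × 0.984 = 8708
40–59: 12000 × 0.978 = 11736
60+: 11400 × 0.939 + 3800 × 0.593 = 10705 + 2253 = 12958
Net migration: 20–39 + 400 → 9108; 40–59 − 180 → 11556
Giving 10375 / 9108 / 11556 / 12958.
After projecting period 2:
Births: 9108 × 0.477 = 4345, 11556 × 0.408 = 4715 — total 9060
20–39: 10375 × 0.984 = 10209
40–59: 9108 × 0.978 = 8908
60+: 11556 × 0.939 + 12958 × 0.593 = 10851 + 7684 = 18535
Net migration: 20–39 + 400 → 10609; 40–59 − 180 → 8728
Giving 9060 / 10609 / 8728 / 18535.
After projecting period 3:
Births: 10609 × 0.477 = 5060, 8728 × 0.408 = 3561 — total 8621
20–39: 9060 × 0.984 = 8915
40–59: 10609 × 0.978 = 10376
60+: 8728 × 0.939 + 18535 × 0.593 = 8196 + 10991 = 19187
Net migration: 20–39 + 400 → 9315; 40–59 − 180 → 10196
Giving 8621 / 9315 / 10196 / 19187.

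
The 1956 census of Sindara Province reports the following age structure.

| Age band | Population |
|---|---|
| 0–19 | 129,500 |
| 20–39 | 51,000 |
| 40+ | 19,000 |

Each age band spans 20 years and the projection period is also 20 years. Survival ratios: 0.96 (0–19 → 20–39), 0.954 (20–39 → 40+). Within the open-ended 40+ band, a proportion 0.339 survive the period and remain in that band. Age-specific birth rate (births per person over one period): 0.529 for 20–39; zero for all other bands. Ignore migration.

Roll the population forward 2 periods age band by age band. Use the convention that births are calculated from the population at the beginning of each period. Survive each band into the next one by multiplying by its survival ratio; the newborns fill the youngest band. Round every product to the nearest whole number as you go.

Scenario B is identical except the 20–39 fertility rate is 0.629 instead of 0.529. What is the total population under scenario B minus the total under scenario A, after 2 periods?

Call the bands 1 to 3, youngest first.
Period 1:
Births: 51000 * 0.529 = 26979
Band 2: 129500 * 0.96 = 124320
Band 3: 51000 * 0.954 + 19000 * 0.339 = 48654 + 6441 = 55095
→ [26979, 124320, 55095]
Period 2:
Births: 124320 * 0.529 = 65765
Band 2: 26979 * 0.96 = 25900
Band 3: 124320 * 0.954 + 55095 * 0.339 = 118601 + 18677 = 137278
→ [65765, 25900, 137278]
Scenario A total after 2 periods: 228943
Scenario B projection —
Period 1:
Births: 51000 * 0.629 = 32079
Band 2: 129500 * 0.96 = 124320
Band 3: 51000 * 0.954 + 19000 * 0.339 = 48654 + 6441 = 55095
→ [32079, 124320, 55095]
Period 2:
Births: 124320 * 0.629 = 78197
Band 2: 32079 * 0.96 = 30796
Band 3: 124320 * 0.954 + 55095 * 0.339 = 118601 + 18677 = 137278
→ [78197, 30796, 137278]
Scenario B total after 2 periods: 246271
Difference B − A = 246271 − 228943 = 17328

17328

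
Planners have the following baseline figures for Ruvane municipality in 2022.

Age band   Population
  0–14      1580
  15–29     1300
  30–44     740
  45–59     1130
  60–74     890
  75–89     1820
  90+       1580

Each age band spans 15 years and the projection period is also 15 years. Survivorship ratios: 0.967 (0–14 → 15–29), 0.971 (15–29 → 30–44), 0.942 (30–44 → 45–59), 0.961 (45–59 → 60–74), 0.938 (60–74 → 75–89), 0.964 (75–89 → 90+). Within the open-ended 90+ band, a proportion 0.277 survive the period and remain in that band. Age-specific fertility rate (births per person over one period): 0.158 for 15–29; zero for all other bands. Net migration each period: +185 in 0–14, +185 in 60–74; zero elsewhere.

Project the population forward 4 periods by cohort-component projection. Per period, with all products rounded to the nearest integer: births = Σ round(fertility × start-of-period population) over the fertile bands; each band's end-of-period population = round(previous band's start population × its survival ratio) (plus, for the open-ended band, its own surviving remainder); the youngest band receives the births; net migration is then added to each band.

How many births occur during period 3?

[period 1]
Births: 1300 × 0.158 = 205
15–29: 1580 × 0.967 = 1528
30–44: 1300 × 0.971 = 1262
45–59: 740 × 0.942 = 697
60–74: 1130 × 0.961 = 1086
75–89: 890 × 0.938 = 835
90+: 1820 × 0.964 + 1580 × 0.277 = 1754 + 438 = 2192
Net migration: 0–14 + 185 → 390; 60–74 + 185 → 1271
→ [390, 1528, 1262, 697, 1271, 835, 2192]
[period 2]
Births: 1528 × 0.158 = 241
15–29: 390 × 0.967 = 377
30–44: 1528 × 0.971 = 1484
45–59: 1262 × 0.942 = 1189
60–74: 697 × 0.961 = 670
75–89: 1271 × 0.938 = 1192
90+: 835 × 0.964 + 2192 × 0.277 = 805 + 607 = 1412
Net migration: 0–14 + 185 → 426; 60–74 + 185 → 855
→ [426, 377, 1484, 1189, 855, 1192, 1412]
[period 3]
Births: 377 × 0.158 = 60
15–29: 426 × 0.967 = 412
30–44: 377 × 0.971 = 366
45–59: 1484 × 0.942 = 1398
60–74: 1189 × 0.961 = 1143
75–89: 855 × 0.938 = 802
90+: 1192 × 0.964 + 1412 × 0.277 = 1149 + 391 = 1540
Net migration: 0–14 + 185 → 245; 60–74 + 185 → 1328
→ [245, 412, 366, 1398, 1328, 802, 1540]

60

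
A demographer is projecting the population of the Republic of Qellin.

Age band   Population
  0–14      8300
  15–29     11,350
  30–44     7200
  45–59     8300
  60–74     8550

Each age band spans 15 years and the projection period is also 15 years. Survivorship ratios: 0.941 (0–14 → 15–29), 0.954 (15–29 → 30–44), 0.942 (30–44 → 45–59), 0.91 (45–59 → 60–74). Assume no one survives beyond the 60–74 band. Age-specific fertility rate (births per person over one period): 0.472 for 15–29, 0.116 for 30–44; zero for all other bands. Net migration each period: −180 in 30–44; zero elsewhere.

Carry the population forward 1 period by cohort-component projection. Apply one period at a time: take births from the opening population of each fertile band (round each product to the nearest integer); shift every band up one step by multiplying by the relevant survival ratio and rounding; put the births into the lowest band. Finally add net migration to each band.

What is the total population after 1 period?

After projecting period 1:
Births: 11350 * 0.472 = 5357 ; 7200 * 0.116 = 835 → 6192
15–29: 8300 * 0.941 = 7810
30–44: 11350 * 0.954 = 10828
45–59: 7200 * 0.942 = 6782
60–74: 8300 * 0.91 = 7553
Net migration: 30–44 − 180 → 10648
→ [6192, 7810, 10648, 6782, 7553]
Total after period 1: 6192 + 7810 + 10648 + 6782 + 7553 = 38985

38985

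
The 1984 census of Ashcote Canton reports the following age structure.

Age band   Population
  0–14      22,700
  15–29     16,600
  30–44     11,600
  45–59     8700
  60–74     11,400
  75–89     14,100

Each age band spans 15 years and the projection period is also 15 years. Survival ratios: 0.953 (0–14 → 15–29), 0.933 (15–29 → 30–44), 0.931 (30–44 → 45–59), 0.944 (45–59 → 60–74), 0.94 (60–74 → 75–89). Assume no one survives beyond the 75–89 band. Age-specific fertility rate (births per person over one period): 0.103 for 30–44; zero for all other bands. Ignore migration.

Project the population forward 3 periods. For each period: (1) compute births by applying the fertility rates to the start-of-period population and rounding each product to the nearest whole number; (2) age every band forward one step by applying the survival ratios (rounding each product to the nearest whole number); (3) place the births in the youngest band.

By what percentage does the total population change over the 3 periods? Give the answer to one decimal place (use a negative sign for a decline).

-45.2

(Groups numbered youngest = 1 to oldest = 6.)
— Period 1 —
Births: 11600 * 0.103 = 1195
Group 2: 22700 * 0.953 = 21633
Group 3: 16600 * 0.933 = 15488
Group 4: 11600 * 0.931 = 10800
Group 5: 8700 * 0.944 = 8213
Group 6: 11400 * 0.94 = 10716
Population now: 0–14=1195, 15–29=21633, 30–44=15488, 45–59=10800, 60–74=8213, 75–89=10716
— Period 2 —
Births: 15488 * 0.103 = 1595
Group 2: 1195 * 0.953 = 1139
Group 3: 21633 * 0.933 = 20184
Group 4: 15488 * 0.931 = 14419
Group 5: 10800 * 0.944 = 10195
Group 6: 8213 * 0.94 = 7720
Population now: 0–14=1595, 15–29=1139, 30–44=20184, 45–59=14419, 60–74=10195, 75–89=7720
— Period 3 —
Births: 20184 * 0.103 = 2079
Group 2: 1595 * 0.953 = 1520
Group 3: 1139 * 0.933 = 1063
Group 4: 20184 * 0.931 = 18791
Group 5: 14419 * 0.944 = 13612
Group 6: 10195 * 0.94 = 9583
Population now: 0–14=2079, 15–29=1520, 30–44=1063, 45–59=18791, 60–74=13612, 75–89=9583
Total: 85100 → 46648; change = -38452; percentage change = -45.2%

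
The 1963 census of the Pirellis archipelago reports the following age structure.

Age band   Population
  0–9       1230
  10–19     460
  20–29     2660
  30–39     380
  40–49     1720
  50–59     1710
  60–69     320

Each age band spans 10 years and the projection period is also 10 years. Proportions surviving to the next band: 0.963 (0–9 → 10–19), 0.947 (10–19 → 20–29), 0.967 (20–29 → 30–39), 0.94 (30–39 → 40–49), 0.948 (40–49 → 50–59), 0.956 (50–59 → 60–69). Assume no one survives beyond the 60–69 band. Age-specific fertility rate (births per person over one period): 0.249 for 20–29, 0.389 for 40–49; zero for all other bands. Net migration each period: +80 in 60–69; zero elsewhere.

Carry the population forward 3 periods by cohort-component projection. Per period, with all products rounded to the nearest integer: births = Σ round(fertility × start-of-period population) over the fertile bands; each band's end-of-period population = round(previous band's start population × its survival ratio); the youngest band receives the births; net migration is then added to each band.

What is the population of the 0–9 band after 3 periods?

1220

Numbering the groups 1..7 from youngest to oldest:
Period 1.
Births: 2660 × 0.249 = 662 ; 1720 × 0.389 = 669 → total 1331
Group 2: 1230 × 0.963 = 1184
Group 3: 460 × 0.947 = 436
Group 4: 2660 × 0.967 = 2572
Group 5: 380 × 0.94 = 357
Group 6: 1720 × 0.948 = 1631
Group 7: 1710 × 0.956 = 1635
Net migration: Group 7 + 80 → 1715
Population now: 0–9=1331, 10–19=1184, 20–29=436, 30–39=2572, 40–49=357, 50–59=1631, 60–69=1715
Period 2.
Births: 436 × 0.249 = 109 ; 357 × 0.389 = 139 → total 248
Group 2: 1331 × 0.963 = 1282
Group 3: 1184 × 0.947 = 1121
Group 4: 436 × 0.967 = 422
Group 5: 2572 × 0.94 = 2418
Group 6: 357 × 0.948 = 338
Group 7: 1631 × 0.956 = 1559
Net migration: Group 7 + 80 → 1639
Population now: 0–9=248, 10–19=1282, 20–29=1121, 30–39=422, 40–49=2418, 50–59=338, 60–69=1639
Period 3.
Births: 1121 × 0.249 = 279 ; 2418 × 0.389 = 941 → total 1220
Group 2: 248 × 0.963 = 239
Group 3: 1282 × 0.947 = 1214
Group 4: 1121 × 0.967 = 1084
Group 5: 422 × 0.94 = 397
Group 6: 2418 × 0.948 = 2292
Group 7: 338 × 0.956 = 323
Net migration: Group 7 + 80 → 403
Population now: 0–9=1220, 10–19=239, 20–29=1214, 30–39=1084, 40–49=397, 50–59=2292, 60–69=403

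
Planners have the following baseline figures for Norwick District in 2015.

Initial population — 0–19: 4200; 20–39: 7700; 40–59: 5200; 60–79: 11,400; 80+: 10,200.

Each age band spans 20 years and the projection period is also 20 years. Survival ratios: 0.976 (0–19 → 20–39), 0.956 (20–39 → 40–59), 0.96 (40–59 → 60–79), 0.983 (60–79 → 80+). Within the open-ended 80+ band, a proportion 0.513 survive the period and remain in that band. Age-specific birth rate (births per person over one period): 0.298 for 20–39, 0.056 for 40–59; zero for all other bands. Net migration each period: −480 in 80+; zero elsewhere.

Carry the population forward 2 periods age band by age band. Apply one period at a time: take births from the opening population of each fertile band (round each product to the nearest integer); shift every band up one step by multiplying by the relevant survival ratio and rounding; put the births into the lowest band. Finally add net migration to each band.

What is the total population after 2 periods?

27758

Call the groups 1 to 5, youngest first.
— Period 1 —
Births: 7700 × 0.298 = 2295 ; 5200 × 0.056 = 291 ⇒ total 2586
Group 2: 4200 × 0.976 = 4099
Group 3: 7700 × 0.956 = 7361
Group 4: 5200 × 0.96 = 4992
Group 5: 11400 × 0.983 + 10200 × 0.513 = 11206 + 5233 = 16439
Net migration: Group 5 − 480 → 15959
End of period: [2586, 4099, 7361, 4992, 15959]
— Period 2 —
Births: 4099 × 0.298 = 1222 ; 7361 × 0.056 = 412 ⇒ total 1634
Group 2: 2586 × 0.976 = 2524
Group 3: 4099 × 0.956 = 3919
Group 4: 7361 × 0.96 = 7067
Group 5: 4992 × 0.983 + 15959 × 0.513 = 4907 + 8187 = 13094
Net migration: Group 5 − 480 → 12614
End of period: [1634, 2524, 3919, 7067, 12614]
Total after period 2: 1634 + 2524 + 3919 + 7067 + 12614 = 27758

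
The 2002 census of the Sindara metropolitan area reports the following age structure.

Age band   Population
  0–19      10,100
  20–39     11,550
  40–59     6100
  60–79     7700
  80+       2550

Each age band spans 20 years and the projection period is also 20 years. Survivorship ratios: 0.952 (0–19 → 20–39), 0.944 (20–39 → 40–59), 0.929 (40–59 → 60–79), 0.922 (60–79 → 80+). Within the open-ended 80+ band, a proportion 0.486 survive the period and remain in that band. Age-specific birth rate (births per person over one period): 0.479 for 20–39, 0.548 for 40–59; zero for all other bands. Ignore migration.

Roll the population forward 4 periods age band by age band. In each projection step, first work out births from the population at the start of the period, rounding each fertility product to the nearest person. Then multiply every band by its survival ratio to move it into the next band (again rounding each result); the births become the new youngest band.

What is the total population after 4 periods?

— Period 1 —
Births: 11550 × 0.479 = 5532  |  6100 × 0.548 = 3343 — total 8875
20–39: 10100 × 0.952 = 9615
40–59: 11550 × 0.944 = 10903
60–79: 6100 × 0.929 = 5667
80+: 7700 × 0.922 + 2550 × 0.486 = 7099 + 1239 = 8338
Population now: 0–19=8875, 20–39=9615, 40–59=10903, 60–79=5667, 80+=8338
— Period 2 —
Births: 9615 × 0.479 = 4606  |  10903 × 0.548 = 5975 — total 10581
20–39: 8875 × 0.952 = 8449
40–59: 9615 × 0.944 = 9077
60–79: 10903 × 0.929 = 10129
80+: 5667 × 0.922 + 8338 × 0.486 = 5225 + 4052 = 9277
Population now: 0–19=10581, 20–39=8449, 40–59=9077, 60–79=10129, 80+=9277
— Period 3 —
Births: 8449 × 0.479 = 4047  |  9077 × 0.548 = 4974 — total 9021
20–39: 10581 × 0.952 = 10073
40–59: 8449 × 0.944 = 7976
60–79: 9077 × 0.929 = 8433
80+: 10129 × 0.922 + 9277 × 0.486 = 9339 + 4509 = 13848
Population now: 0–19=9021, 20–39=10073, 40–59=7976, 60–79=8433, 80+=13848
— Period 4 —
Births: 10073 × 0.479 = 4825  |  7976 × 0.548 = 4371 — total 9196
20–39: 9021 × 0.952 = 8588
40–59: 10073 × 0.944 = 9509
60–79: 7976 × 0.929 = 7410
80+: 8433 × 0.922 + 13848 × 0.486 = 7775 + 6730 = 14505
Population now: 0–19=9196, 20–39=8588, 40–59=9509, 60–79=7410, 80+=14505
Total after period 4: 9196 + 8588 + 9509 + 7410 + 14505 = 49208

49208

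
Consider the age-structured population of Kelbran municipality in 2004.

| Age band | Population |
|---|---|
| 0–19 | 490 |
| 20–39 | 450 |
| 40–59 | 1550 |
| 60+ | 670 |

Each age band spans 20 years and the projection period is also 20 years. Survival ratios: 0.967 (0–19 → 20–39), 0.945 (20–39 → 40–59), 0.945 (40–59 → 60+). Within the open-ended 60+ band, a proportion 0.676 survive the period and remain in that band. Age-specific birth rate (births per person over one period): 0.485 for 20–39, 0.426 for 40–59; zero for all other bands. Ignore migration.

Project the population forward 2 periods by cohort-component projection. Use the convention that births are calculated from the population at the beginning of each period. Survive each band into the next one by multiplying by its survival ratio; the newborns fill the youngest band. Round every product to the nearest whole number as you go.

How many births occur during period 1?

878

Period 1:
Births: 450 * 0.485 = 218, 1550 * 0.426 = 660 → total 878
20–39: 490 * 0.967 = 474
40–59: 450 * 0.945 = 425
60+: 1550 * 0.945 + 670 * 0.676 = 1465 + 453 = 1918
Population now: 0–19=878, 20–39=474, 40–59=425, 60+=1918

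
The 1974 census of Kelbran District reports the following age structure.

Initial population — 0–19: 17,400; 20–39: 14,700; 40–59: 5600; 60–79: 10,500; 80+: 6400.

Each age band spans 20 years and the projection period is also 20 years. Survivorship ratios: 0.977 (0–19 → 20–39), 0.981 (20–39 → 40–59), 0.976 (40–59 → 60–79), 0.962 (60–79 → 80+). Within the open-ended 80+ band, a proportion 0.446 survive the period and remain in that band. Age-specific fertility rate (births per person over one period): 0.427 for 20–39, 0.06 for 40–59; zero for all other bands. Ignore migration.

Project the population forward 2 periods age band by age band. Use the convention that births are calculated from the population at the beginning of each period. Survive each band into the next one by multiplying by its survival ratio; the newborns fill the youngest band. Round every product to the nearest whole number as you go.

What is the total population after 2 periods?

Call the groups 1 to 5, youngest first.
After projecting period 1:
Births: 14700 × 0.427 = 6277  |  5600 × 0.06 = 336 → total 6613
Group 2: 17400 × 0.977 = 17000
Group 3: 14700 × 0.981 = 14421
Group 4: 5600 × 0.976 = 5466
Group 5: 10500 × 0.962 + 6400 × 0.446 = 10101 + 2854 = 12955
End of period: [6613, 17000, 14421, 5466, 12955]
After projecting period 2:
Births: 17000 × 0.427 = 7259  |  14421 × 0.06 = 865 → total 8124
Group 2: 6613 × 0.977 = 6461
Group 3: 17000 × 0.981 = 16677
Group 4: 14421 × 0.976 = 14075
Group 5: 5466 × 0.962 + 12955 × 0.446 = 5258 + 5778 = 11036
End of period: [8124, 6461, 16677, 14075, 11036]
Total after period 2: 8124 + 6461 + 16677 + 14075 + 11036 = 56373

56373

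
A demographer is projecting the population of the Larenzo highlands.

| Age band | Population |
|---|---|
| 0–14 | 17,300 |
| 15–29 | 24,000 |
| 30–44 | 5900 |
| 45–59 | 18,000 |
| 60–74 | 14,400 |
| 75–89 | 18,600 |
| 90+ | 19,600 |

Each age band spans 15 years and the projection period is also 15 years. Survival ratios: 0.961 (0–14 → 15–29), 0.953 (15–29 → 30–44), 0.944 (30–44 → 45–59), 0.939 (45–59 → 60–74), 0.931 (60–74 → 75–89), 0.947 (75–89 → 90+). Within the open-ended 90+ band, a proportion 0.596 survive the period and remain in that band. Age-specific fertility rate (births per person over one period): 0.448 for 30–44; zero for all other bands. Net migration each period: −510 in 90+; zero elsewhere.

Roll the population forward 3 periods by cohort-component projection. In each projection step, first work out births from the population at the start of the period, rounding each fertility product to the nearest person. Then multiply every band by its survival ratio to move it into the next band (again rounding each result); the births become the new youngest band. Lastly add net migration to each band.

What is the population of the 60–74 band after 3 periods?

20274

Period 1:
Births: 5900 * 0.448 = 2643
15–29: 17300 * 0.961 = 16625
30–44: 24000 * 0.953 = 22872
45–59: 5900 * 0.944 = 5570
60–74: 18000 * 0.939 = 16902
75–89: 14400 * 0.931 = 13406
90+: 18600 * 0.947 + 19600 * 0.596 = 17614 + 11682 = 29296
Net migration: 90+ − 510 → 28786
Giving 2643 / 16625 / 22872 / 5570 / 16902 / 13406 / 28786.
Period 2:
Births: 22872 * 0.448 = 10247
15–29: 2643 * 0.961 = 2540
30–44: 16625 * 0.953 = 15844
45–59: 22872 * 0.944 = 21591
60–74: 5570 * 0.939 = 5230
75–89: 16902 * 0.931 = 15736
90+: 13406 * 0.947 + 28786 * 0.596 = 12695 + 17156 = 29851
Net migration: 90+ − 510 → 29341
Giving 10247 / 2540 / 15844 / 21591 / 5230 / 15736 / 29341.
Period 3:
Births: 15844 * 0.448 = 7098
15–29: 10247 * 0.961 = 9847
30–44: 2540 * 0.953 = 2421
45–59: 15844 * 0.944 = 14957
60–74: 21591 * 0.939 = 20274
75–89: 5230 * 0.931 = 4869
90+: 15736 * 0.947 + 29341 * 0.596 = 14902 + 17487 = 32389
Net migration: 90+ − 510 → 31879
Giving 7098 / 9847 / 2421 / 14957 / 20274 / 4869 / 31879.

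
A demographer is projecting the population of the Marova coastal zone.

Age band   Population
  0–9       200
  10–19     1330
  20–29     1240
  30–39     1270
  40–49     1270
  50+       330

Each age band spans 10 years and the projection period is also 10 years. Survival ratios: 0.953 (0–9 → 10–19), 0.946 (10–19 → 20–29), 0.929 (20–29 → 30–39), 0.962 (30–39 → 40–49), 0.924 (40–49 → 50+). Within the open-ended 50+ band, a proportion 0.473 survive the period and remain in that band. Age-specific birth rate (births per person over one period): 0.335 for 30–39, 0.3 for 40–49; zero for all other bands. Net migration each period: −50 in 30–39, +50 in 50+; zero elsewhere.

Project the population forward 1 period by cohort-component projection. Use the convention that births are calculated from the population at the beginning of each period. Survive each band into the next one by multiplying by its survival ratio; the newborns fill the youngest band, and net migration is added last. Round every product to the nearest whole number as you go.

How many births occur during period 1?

Call the groups 1 to 6, youngest first.
— Period 1 —
Births: 1270 × 0.335 = 425, 1270 × 0.3 = 381 ⇒ total 806
Group 2: 200 × 0.953 = 191
Group 3: 1330 × 0.946 = 1258
Group 4: 1240 × 0.929 = 1152
Group 5: 1270 × 0.962 = 1222
Group 6: 1270 × 0.924 + 330 × 0.473 = 1173 + 156 = 1329
Net migration: Group 4 − 50 → 1102; Group 6 + 50 → 1379
→ [806, 191, 1258, 1102, 1222, 1379]

806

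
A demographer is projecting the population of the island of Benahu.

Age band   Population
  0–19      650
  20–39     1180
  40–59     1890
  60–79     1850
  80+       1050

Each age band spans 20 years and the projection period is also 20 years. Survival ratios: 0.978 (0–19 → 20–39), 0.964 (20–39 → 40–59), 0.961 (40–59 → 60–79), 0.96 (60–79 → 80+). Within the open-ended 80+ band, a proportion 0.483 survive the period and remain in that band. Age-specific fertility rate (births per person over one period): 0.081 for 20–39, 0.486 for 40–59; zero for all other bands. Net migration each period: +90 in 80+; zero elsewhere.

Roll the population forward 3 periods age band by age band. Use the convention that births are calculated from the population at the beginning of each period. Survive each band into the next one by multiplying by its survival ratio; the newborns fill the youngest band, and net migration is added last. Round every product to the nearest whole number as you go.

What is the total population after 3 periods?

Period 1.
Births: 1180 * 0.081 = 96, 1890 * 0.486 = 919 → 1015
20–39: 650 * 0.978 = 636
40–59: 1180 * 0.964 = 1138
60–79: 1890 * 0.961 = 1816
80+: 1850 * 0.96 + 1050 * 0.483 = 1776 + 507 = 2283
Net migration: 80+ + 90 → 2373
Population now: 0–19=1015, 20–39=636, 40–59=1138, 60–79=1816, 80+=2373
Period 2.
Births: 636 * 0.081 = 52, 1138 * 0.486 = 553 → 605
20–39: 1015 * 0.978 = 993
40–59: 636 * 0.964 = 613
60–79: 1138 * 0.961 = 1094
80+: 1816 * 0.96 + 2373 * 0.483 = 1743 + 1146 = 2889
Net migration: 80+ + 90 → 2979
Population now: 0–19=605, 20–39=993, 40–59=613, 60–79=1094, 80+=2979
Period 3.
Births: 993 * 0.081 = 80, 613 * 0.486 = 298 → 378
20–39: 605 * 0.978 = 592
40–59: 993 * 0.964 = 957
60–79: 613 * 0.961 = 589
80+: 1094 * 0.96 + 2979 * 0.483 = 1050 + 1439 = 2489
Net migration: 80+ + 90 → 2579
Population now: 0–19=378, 20–39=592, 40–59=957, 60–79=589, 80+=2579
Total after period 3: 378 + 592 + 957 + 589 + 2579 = 5095

5095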